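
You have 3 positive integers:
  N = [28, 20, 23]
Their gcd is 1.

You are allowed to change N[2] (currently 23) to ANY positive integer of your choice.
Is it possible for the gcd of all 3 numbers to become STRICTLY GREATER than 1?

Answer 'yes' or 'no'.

Answer: yes

Derivation:
Current gcd = 1
gcd of all OTHER numbers (without N[2]=23): gcd([28, 20]) = 4
The new gcd after any change is gcd(4, new_value).
This can be at most 4.
Since 4 > old gcd 1, the gcd CAN increase (e.g., set N[2] = 4).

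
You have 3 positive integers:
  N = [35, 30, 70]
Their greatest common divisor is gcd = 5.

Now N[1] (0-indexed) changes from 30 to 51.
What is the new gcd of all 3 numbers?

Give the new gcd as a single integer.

Answer: 1

Derivation:
Numbers: [35, 30, 70], gcd = 5
Change: index 1, 30 -> 51
gcd of the OTHER numbers (without index 1): gcd([35, 70]) = 35
New gcd = gcd(g_others, new_val) = gcd(35, 51) = 1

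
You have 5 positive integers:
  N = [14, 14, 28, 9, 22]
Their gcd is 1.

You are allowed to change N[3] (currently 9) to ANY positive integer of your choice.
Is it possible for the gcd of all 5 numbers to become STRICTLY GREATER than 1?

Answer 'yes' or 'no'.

Current gcd = 1
gcd of all OTHER numbers (without N[3]=9): gcd([14, 14, 28, 22]) = 2
The new gcd after any change is gcd(2, new_value).
This can be at most 2.
Since 2 > old gcd 1, the gcd CAN increase (e.g., set N[3] = 2).

Answer: yes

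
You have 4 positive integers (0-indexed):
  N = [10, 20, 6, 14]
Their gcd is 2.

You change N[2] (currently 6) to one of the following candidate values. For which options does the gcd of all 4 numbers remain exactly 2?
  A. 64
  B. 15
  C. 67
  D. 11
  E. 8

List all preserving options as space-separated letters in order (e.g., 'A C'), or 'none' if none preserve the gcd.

Answer: A E

Derivation:
Old gcd = 2; gcd of others (without N[2]) = 2
New gcd for candidate v: gcd(2, v). Preserves old gcd iff gcd(2, v) = 2.
  Option A: v=64, gcd(2,64)=2 -> preserves
  Option B: v=15, gcd(2,15)=1 -> changes
  Option C: v=67, gcd(2,67)=1 -> changes
  Option D: v=11, gcd(2,11)=1 -> changes
  Option E: v=8, gcd(2,8)=2 -> preserves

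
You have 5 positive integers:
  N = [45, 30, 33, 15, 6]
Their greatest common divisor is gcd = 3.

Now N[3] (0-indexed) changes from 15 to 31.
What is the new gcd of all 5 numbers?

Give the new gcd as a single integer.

Numbers: [45, 30, 33, 15, 6], gcd = 3
Change: index 3, 15 -> 31
gcd of the OTHER numbers (without index 3): gcd([45, 30, 33, 6]) = 3
New gcd = gcd(g_others, new_val) = gcd(3, 31) = 1

Answer: 1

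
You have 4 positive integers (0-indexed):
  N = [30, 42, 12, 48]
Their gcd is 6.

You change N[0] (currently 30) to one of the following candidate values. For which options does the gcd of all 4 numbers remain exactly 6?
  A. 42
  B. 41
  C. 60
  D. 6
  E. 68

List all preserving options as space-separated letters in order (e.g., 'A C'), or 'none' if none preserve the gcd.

Old gcd = 6; gcd of others (without N[0]) = 6
New gcd for candidate v: gcd(6, v). Preserves old gcd iff gcd(6, v) = 6.
  Option A: v=42, gcd(6,42)=6 -> preserves
  Option B: v=41, gcd(6,41)=1 -> changes
  Option C: v=60, gcd(6,60)=6 -> preserves
  Option D: v=6, gcd(6,6)=6 -> preserves
  Option E: v=68, gcd(6,68)=2 -> changes

Answer: A C D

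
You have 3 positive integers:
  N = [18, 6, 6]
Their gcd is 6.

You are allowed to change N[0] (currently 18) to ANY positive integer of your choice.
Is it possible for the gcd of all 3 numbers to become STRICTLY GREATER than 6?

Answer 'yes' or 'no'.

Answer: no

Derivation:
Current gcd = 6
gcd of all OTHER numbers (without N[0]=18): gcd([6, 6]) = 6
The new gcd after any change is gcd(6, new_value).
This can be at most 6.
Since 6 = old gcd 6, the gcd can only stay the same or decrease.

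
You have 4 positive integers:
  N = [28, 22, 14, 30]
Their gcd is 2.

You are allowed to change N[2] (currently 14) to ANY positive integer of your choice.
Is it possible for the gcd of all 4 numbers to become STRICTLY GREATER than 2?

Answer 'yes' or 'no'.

Current gcd = 2
gcd of all OTHER numbers (without N[2]=14): gcd([28, 22, 30]) = 2
The new gcd after any change is gcd(2, new_value).
This can be at most 2.
Since 2 = old gcd 2, the gcd can only stay the same or decrease.

Answer: no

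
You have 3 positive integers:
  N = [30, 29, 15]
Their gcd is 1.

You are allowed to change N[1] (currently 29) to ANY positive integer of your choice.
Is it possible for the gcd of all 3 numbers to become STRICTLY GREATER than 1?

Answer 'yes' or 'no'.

Answer: yes

Derivation:
Current gcd = 1
gcd of all OTHER numbers (without N[1]=29): gcd([30, 15]) = 15
The new gcd after any change is gcd(15, new_value).
This can be at most 15.
Since 15 > old gcd 1, the gcd CAN increase (e.g., set N[1] = 15).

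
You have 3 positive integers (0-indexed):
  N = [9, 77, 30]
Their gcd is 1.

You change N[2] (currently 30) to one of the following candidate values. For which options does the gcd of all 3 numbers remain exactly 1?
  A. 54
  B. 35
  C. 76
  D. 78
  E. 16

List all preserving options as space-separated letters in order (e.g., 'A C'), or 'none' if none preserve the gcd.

Answer: A B C D E

Derivation:
Old gcd = 1; gcd of others (without N[2]) = 1
New gcd for candidate v: gcd(1, v). Preserves old gcd iff gcd(1, v) = 1.
  Option A: v=54, gcd(1,54)=1 -> preserves
  Option B: v=35, gcd(1,35)=1 -> preserves
  Option C: v=76, gcd(1,76)=1 -> preserves
  Option D: v=78, gcd(1,78)=1 -> preserves
  Option E: v=16, gcd(1,16)=1 -> preserves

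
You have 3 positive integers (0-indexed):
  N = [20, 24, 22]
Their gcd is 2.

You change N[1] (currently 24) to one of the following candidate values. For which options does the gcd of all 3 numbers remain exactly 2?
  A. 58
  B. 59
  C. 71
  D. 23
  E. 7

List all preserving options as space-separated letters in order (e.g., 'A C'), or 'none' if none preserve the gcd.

Answer: A

Derivation:
Old gcd = 2; gcd of others (without N[1]) = 2
New gcd for candidate v: gcd(2, v). Preserves old gcd iff gcd(2, v) = 2.
  Option A: v=58, gcd(2,58)=2 -> preserves
  Option B: v=59, gcd(2,59)=1 -> changes
  Option C: v=71, gcd(2,71)=1 -> changes
  Option D: v=23, gcd(2,23)=1 -> changes
  Option E: v=7, gcd(2,7)=1 -> changes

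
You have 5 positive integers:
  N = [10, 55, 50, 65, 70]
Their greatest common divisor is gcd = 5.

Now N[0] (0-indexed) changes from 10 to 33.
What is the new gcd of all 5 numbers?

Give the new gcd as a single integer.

Answer: 1

Derivation:
Numbers: [10, 55, 50, 65, 70], gcd = 5
Change: index 0, 10 -> 33
gcd of the OTHER numbers (without index 0): gcd([55, 50, 65, 70]) = 5
New gcd = gcd(g_others, new_val) = gcd(5, 33) = 1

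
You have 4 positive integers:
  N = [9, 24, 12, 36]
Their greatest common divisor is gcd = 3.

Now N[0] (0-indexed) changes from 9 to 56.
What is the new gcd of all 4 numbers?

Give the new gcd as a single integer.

Answer: 4

Derivation:
Numbers: [9, 24, 12, 36], gcd = 3
Change: index 0, 9 -> 56
gcd of the OTHER numbers (without index 0): gcd([24, 12, 36]) = 12
New gcd = gcd(g_others, new_val) = gcd(12, 56) = 4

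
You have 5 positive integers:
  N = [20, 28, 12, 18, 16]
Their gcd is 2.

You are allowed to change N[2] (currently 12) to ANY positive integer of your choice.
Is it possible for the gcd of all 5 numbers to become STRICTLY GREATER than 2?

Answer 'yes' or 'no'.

Answer: no

Derivation:
Current gcd = 2
gcd of all OTHER numbers (without N[2]=12): gcd([20, 28, 18, 16]) = 2
The new gcd after any change is gcd(2, new_value).
This can be at most 2.
Since 2 = old gcd 2, the gcd can only stay the same or decrease.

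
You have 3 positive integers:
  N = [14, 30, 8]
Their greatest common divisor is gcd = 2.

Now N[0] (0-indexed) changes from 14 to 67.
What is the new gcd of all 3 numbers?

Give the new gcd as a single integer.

Answer: 1

Derivation:
Numbers: [14, 30, 8], gcd = 2
Change: index 0, 14 -> 67
gcd of the OTHER numbers (without index 0): gcd([30, 8]) = 2
New gcd = gcd(g_others, new_val) = gcd(2, 67) = 1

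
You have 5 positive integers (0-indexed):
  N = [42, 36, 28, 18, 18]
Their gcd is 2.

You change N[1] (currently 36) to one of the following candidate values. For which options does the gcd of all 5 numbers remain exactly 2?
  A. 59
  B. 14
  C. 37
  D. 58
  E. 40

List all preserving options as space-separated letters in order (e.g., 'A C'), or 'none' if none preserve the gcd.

Old gcd = 2; gcd of others (without N[1]) = 2
New gcd for candidate v: gcd(2, v). Preserves old gcd iff gcd(2, v) = 2.
  Option A: v=59, gcd(2,59)=1 -> changes
  Option B: v=14, gcd(2,14)=2 -> preserves
  Option C: v=37, gcd(2,37)=1 -> changes
  Option D: v=58, gcd(2,58)=2 -> preserves
  Option E: v=40, gcd(2,40)=2 -> preserves

Answer: B D E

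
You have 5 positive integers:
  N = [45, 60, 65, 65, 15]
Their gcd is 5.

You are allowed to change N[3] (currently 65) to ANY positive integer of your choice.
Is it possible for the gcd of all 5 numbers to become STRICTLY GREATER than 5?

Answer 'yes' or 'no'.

Answer: no

Derivation:
Current gcd = 5
gcd of all OTHER numbers (without N[3]=65): gcd([45, 60, 65, 15]) = 5
The new gcd after any change is gcd(5, new_value).
This can be at most 5.
Since 5 = old gcd 5, the gcd can only stay the same or decrease.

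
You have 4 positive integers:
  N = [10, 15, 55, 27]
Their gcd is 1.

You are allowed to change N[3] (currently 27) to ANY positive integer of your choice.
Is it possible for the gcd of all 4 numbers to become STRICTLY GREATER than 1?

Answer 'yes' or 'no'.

Current gcd = 1
gcd of all OTHER numbers (without N[3]=27): gcd([10, 15, 55]) = 5
The new gcd after any change is gcd(5, new_value).
This can be at most 5.
Since 5 > old gcd 1, the gcd CAN increase (e.g., set N[3] = 5).

Answer: yes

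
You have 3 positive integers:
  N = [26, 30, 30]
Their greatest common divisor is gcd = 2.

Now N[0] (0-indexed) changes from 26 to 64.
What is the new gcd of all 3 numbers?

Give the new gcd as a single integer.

Numbers: [26, 30, 30], gcd = 2
Change: index 0, 26 -> 64
gcd of the OTHER numbers (without index 0): gcd([30, 30]) = 30
New gcd = gcd(g_others, new_val) = gcd(30, 64) = 2

Answer: 2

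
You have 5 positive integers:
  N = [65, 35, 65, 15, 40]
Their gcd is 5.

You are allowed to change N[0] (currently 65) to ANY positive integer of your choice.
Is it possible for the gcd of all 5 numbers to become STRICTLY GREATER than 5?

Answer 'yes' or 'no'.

Current gcd = 5
gcd of all OTHER numbers (without N[0]=65): gcd([35, 65, 15, 40]) = 5
The new gcd after any change is gcd(5, new_value).
This can be at most 5.
Since 5 = old gcd 5, the gcd can only stay the same or decrease.

Answer: no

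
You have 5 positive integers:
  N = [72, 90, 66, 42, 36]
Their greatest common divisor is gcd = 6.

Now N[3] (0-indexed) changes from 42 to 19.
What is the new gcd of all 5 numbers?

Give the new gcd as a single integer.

Numbers: [72, 90, 66, 42, 36], gcd = 6
Change: index 3, 42 -> 19
gcd of the OTHER numbers (without index 3): gcd([72, 90, 66, 36]) = 6
New gcd = gcd(g_others, new_val) = gcd(6, 19) = 1

Answer: 1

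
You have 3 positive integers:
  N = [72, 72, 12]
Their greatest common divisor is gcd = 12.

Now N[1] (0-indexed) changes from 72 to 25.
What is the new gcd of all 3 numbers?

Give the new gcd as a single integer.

Answer: 1

Derivation:
Numbers: [72, 72, 12], gcd = 12
Change: index 1, 72 -> 25
gcd of the OTHER numbers (without index 1): gcd([72, 12]) = 12
New gcd = gcd(g_others, new_val) = gcd(12, 25) = 1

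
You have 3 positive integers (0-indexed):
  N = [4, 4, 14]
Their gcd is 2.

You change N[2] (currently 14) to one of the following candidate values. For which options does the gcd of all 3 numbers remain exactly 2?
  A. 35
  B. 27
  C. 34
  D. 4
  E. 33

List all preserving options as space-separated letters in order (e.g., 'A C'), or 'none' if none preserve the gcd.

Old gcd = 2; gcd of others (without N[2]) = 4
New gcd for candidate v: gcd(4, v). Preserves old gcd iff gcd(4, v) = 2.
  Option A: v=35, gcd(4,35)=1 -> changes
  Option B: v=27, gcd(4,27)=1 -> changes
  Option C: v=34, gcd(4,34)=2 -> preserves
  Option D: v=4, gcd(4,4)=4 -> changes
  Option E: v=33, gcd(4,33)=1 -> changes

Answer: C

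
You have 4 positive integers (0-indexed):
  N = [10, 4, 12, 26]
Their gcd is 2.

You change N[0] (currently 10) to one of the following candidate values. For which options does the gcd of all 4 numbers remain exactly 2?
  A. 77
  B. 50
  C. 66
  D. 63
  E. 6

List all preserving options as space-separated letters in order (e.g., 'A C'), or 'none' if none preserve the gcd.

Old gcd = 2; gcd of others (without N[0]) = 2
New gcd for candidate v: gcd(2, v). Preserves old gcd iff gcd(2, v) = 2.
  Option A: v=77, gcd(2,77)=1 -> changes
  Option B: v=50, gcd(2,50)=2 -> preserves
  Option C: v=66, gcd(2,66)=2 -> preserves
  Option D: v=63, gcd(2,63)=1 -> changes
  Option E: v=6, gcd(2,6)=2 -> preserves

Answer: B C E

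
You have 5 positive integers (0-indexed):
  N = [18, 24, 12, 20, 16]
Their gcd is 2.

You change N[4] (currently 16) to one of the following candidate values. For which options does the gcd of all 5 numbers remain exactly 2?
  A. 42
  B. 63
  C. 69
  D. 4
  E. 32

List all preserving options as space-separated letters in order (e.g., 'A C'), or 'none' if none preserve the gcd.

Old gcd = 2; gcd of others (without N[4]) = 2
New gcd for candidate v: gcd(2, v). Preserves old gcd iff gcd(2, v) = 2.
  Option A: v=42, gcd(2,42)=2 -> preserves
  Option B: v=63, gcd(2,63)=1 -> changes
  Option C: v=69, gcd(2,69)=1 -> changes
  Option D: v=4, gcd(2,4)=2 -> preserves
  Option E: v=32, gcd(2,32)=2 -> preserves

Answer: A D E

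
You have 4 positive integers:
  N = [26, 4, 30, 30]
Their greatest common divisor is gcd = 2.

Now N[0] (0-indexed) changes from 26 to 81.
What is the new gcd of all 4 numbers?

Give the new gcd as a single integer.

Answer: 1

Derivation:
Numbers: [26, 4, 30, 30], gcd = 2
Change: index 0, 26 -> 81
gcd of the OTHER numbers (without index 0): gcd([4, 30, 30]) = 2
New gcd = gcd(g_others, new_val) = gcd(2, 81) = 1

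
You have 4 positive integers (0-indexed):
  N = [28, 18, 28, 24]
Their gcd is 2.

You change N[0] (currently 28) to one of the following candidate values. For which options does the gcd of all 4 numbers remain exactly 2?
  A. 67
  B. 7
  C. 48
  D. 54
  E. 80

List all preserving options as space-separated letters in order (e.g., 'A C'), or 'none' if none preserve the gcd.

Old gcd = 2; gcd of others (without N[0]) = 2
New gcd for candidate v: gcd(2, v). Preserves old gcd iff gcd(2, v) = 2.
  Option A: v=67, gcd(2,67)=1 -> changes
  Option B: v=7, gcd(2,7)=1 -> changes
  Option C: v=48, gcd(2,48)=2 -> preserves
  Option D: v=54, gcd(2,54)=2 -> preserves
  Option E: v=80, gcd(2,80)=2 -> preserves

Answer: C D E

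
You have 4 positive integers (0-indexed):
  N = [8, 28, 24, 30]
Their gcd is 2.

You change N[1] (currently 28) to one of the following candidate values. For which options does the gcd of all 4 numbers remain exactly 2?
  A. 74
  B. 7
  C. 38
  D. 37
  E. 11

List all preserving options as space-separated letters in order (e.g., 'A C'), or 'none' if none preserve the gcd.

Old gcd = 2; gcd of others (without N[1]) = 2
New gcd for candidate v: gcd(2, v). Preserves old gcd iff gcd(2, v) = 2.
  Option A: v=74, gcd(2,74)=2 -> preserves
  Option B: v=7, gcd(2,7)=1 -> changes
  Option C: v=38, gcd(2,38)=2 -> preserves
  Option D: v=37, gcd(2,37)=1 -> changes
  Option E: v=11, gcd(2,11)=1 -> changes

Answer: A C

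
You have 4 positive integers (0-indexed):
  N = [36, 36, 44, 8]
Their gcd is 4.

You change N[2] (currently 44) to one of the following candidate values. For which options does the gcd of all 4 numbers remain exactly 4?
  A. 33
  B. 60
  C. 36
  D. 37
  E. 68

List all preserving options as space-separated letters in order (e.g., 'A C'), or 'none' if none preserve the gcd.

Old gcd = 4; gcd of others (without N[2]) = 4
New gcd for candidate v: gcd(4, v). Preserves old gcd iff gcd(4, v) = 4.
  Option A: v=33, gcd(4,33)=1 -> changes
  Option B: v=60, gcd(4,60)=4 -> preserves
  Option C: v=36, gcd(4,36)=4 -> preserves
  Option D: v=37, gcd(4,37)=1 -> changes
  Option E: v=68, gcd(4,68)=4 -> preserves

Answer: B C E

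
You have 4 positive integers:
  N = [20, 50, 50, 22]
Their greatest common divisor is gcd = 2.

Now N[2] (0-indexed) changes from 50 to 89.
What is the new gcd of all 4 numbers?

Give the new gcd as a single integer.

Answer: 1

Derivation:
Numbers: [20, 50, 50, 22], gcd = 2
Change: index 2, 50 -> 89
gcd of the OTHER numbers (without index 2): gcd([20, 50, 22]) = 2
New gcd = gcd(g_others, new_val) = gcd(2, 89) = 1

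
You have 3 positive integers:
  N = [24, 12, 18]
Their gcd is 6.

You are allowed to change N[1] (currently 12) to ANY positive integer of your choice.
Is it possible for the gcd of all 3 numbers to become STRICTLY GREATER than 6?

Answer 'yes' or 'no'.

Answer: no

Derivation:
Current gcd = 6
gcd of all OTHER numbers (without N[1]=12): gcd([24, 18]) = 6
The new gcd after any change is gcd(6, new_value).
This can be at most 6.
Since 6 = old gcd 6, the gcd can only stay the same or decrease.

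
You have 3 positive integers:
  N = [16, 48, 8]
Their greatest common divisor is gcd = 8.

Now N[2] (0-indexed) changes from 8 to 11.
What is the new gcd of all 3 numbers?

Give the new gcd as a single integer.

Numbers: [16, 48, 8], gcd = 8
Change: index 2, 8 -> 11
gcd of the OTHER numbers (without index 2): gcd([16, 48]) = 16
New gcd = gcd(g_others, new_val) = gcd(16, 11) = 1

Answer: 1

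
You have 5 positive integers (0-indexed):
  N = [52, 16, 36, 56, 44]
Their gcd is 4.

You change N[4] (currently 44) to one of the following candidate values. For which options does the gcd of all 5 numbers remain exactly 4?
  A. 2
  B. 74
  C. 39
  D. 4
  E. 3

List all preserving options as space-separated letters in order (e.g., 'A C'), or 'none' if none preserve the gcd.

Answer: D

Derivation:
Old gcd = 4; gcd of others (without N[4]) = 4
New gcd for candidate v: gcd(4, v). Preserves old gcd iff gcd(4, v) = 4.
  Option A: v=2, gcd(4,2)=2 -> changes
  Option B: v=74, gcd(4,74)=2 -> changes
  Option C: v=39, gcd(4,39)=1 -> changes
  Option D: v=4, gcd(4,4)=4 -> preserves
  Option E: v=3, gcd(4,3)=1 -> changes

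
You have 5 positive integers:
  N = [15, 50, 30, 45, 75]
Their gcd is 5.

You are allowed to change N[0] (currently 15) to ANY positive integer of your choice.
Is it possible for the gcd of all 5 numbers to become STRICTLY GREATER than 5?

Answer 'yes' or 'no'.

Current gcd = 5
gcd of all OTHER numbers (without N[0]=15): gcd([50, 30, 45, 75]) = 5
The new gcd after any change is gcd(5, new_value).
This can be at most 5.
Since 5 = old gcd 5, the gcd can only stay the same or decrease.

Answer: no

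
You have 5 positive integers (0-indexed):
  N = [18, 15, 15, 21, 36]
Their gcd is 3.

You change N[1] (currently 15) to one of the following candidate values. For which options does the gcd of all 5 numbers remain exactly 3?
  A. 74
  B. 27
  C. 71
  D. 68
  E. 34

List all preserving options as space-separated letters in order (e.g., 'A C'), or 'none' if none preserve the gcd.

Old gcd = 3; gcd of others (without N[1]) = 3
New gcd for candidate v: gcd(3, v). Preserves old gcd iff gcd(3, v) = 3.
  Option A: v=74, gcd(3,74)=1 -> changes
  Option B: v=27, gcd(3,27)=3 -> preserves
  Option C: v=71, gcd(3,71)=1 -> changes
  Option D: v=68, gcd(3,68)=1 -> changes
  Option E: v=34, gcd(3,34)=1 -> changes

Answer: B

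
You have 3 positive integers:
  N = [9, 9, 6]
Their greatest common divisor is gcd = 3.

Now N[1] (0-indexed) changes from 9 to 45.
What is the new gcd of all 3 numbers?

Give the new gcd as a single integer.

Answer: 3

Derivation:
Numbers: [9, 9, 6], gcd = 3
Change: index 1, 9 -> 45
gcd of the OTHER numbers (without index 1): gcd([9, 6]) = 3
New gcd = gcd(g_others, new_val) = gcd(3, 45) = 3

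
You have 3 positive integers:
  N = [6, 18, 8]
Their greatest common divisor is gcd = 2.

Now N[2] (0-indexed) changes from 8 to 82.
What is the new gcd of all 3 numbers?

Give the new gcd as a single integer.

Answer: 2

Derivation:
Numbers: [6, 18, 8], gcd = 2
Change: index 2, 8 -> 82
gcd of the OTHER numbers (without index 2): gcd([6, 18]) = 6
New gcd = gcd(g_others, new_val) = gcd(6, 82) = 2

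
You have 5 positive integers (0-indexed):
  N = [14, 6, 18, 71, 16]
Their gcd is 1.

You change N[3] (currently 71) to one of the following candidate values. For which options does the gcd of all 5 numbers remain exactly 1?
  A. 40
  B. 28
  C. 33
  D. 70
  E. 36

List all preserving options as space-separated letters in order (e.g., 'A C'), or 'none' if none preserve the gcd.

Answer: C

Derivation:
Old gcd = 1; gcd of others (without N[3]) = 2
New gcd for candidate v: gcd(2, v). Preserves old gcd iff gcd(2, v) = 1.
  Option A: v=40, gcd(2,40)=2 -> changes
  Option B: v=28, gcd(2,28)=2 -> changes
  Option C: v=33, gcd(2,33)=1 -> preserves
  Option D: v=70, gcd(2,70)=2 -> changes
  Option E: v=36, gcd(2,36)=2 -> changes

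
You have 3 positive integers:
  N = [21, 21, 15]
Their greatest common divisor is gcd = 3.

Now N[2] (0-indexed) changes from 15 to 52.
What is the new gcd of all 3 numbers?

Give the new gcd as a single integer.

Numbers: [21, 21, 15], gcd = 3
Change: index 2, 15 -> 52
gcd of the OTHER numbers (without index 2): gcd([21, 21]) = 21
New gcd = gcd(g_others, new_val) = gcd(21, 52) = 1

Answer: 1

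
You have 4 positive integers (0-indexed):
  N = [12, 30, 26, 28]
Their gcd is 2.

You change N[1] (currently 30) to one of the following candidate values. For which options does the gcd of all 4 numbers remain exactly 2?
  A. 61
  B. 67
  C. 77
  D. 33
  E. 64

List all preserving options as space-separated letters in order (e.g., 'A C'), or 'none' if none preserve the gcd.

Old gcd = 2; gcd of others (without N[1]) = 2
New gcd for candidate v: gcd(2, v). Preserves old gcd iff gcd(2, v) = 2.
  Option A: v=61, gcd(2,61)=1 -> changes
  Option B: v=67, gcd(2,67)=1 -> changes
  Option C: v=77, gcd(2,77)=1 -> changes
  Option D: v=33, gcd(2,33)=1 -> changes
  Option E: v=64, gcd(2,64)=2 -> preserves

Answer: E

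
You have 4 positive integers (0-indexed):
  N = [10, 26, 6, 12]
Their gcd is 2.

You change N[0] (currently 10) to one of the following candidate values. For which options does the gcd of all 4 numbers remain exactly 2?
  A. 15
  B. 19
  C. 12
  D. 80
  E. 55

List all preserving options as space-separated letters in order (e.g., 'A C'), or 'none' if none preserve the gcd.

Old gcd = 2; gcd of others (without N[0]) = 2
New gcd for candidate v: gcd(2, v). Preserves old gcd iff gcd(2, v) = 2.
  Option A: v=15, gcd(2,15)=1 -> changes
  Option B: v=19, gcd(2,19)=1 -> changes
  Option C: v=12, gcd(2,12)=2 -> preserves
  Option D: v=80, gcd(2,80)=2 -> preserves
  Option E: v=55, gcd(2,55)=1 -> changes

Answer: C D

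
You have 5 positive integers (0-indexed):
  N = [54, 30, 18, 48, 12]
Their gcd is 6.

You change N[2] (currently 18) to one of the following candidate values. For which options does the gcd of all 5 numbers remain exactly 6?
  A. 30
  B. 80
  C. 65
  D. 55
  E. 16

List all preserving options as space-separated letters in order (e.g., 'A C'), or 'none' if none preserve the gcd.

Answer: A

Derivation:
Old gcd = 6; gcd of others (without N[2]) = 6
New gcd for candidate v: gcd(6, v). Preserves old gcd iff gcd(6, v) = 6.
  Option A: v=30, gcd(6,30)=6 -> preserves
  Option B: v=80, gcd(6,80)=2 -> changes
  Option C: v=65, gcd(6,65)=1 -> changes
  Option D: v=55, gcd(6,55)=1 -> changes
  Option E: v=16, gcd(6,16)=2 -> changes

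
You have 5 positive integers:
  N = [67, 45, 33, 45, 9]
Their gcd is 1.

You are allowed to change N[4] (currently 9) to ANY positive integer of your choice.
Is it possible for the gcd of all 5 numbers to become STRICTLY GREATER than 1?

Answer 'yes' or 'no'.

Answer: no

Derivation:
Current gcd = 1
gcd of all OTHER numbers (without N[4]=9): gcd([67, 45, 33, 45]) = 1
The new gcd after any change is gcd(1, new_value).
This can be at most 1.
Since 1 = old gcd 1, the gcd can only stay the same or decrease.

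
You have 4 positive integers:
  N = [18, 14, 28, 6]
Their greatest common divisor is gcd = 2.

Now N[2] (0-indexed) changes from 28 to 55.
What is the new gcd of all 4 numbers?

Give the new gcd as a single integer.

Answer: 1

Derivation:
Numbers: [18, 14, 28, 6], gcd = 2
Change: index 2, 28 -> 55
gcd of the OTHER numbers (without index 2): gcd([18, 14, 6]) = 2
New gcd = gcd(g_others, new_val) = gcd(2, 55) = 1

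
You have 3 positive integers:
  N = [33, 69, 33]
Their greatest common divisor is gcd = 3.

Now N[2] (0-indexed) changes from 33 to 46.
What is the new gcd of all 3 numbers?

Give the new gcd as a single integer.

Answer: 1

Derivation:
Numbers: [33, 69, 33], gcd = 3
Change: index 2, 33 -> 46
gcd of the OTHER numbers (without index 2): gcd([33, 69]) = 3
New gcd = gcd(g_others, new_val) = gcd(3, 46) = 1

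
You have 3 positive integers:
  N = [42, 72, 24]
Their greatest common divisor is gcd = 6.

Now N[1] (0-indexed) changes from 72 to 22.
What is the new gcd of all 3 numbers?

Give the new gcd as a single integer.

Answer: 2

Derivation:
Numbers: [42, 72, 24], gcd = 6
Change: index 1, 72 -> 22
gcd of the OTHER numbers (without index 1): gcd([42, 24]) = 6
New gcd = gcd(g_others, new_val) = gcd(6, 22) = 2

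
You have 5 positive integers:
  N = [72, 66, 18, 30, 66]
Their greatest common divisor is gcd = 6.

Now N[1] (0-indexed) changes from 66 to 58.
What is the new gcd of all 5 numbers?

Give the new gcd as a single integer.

Answer: 2

Derivation:
Numbers: [72, 66, 18, 30, 66], gcd = 6
Change: index 1, 66 -> 58
gcd of the OTHER numbers (without index 1): gcd([72, 18, 30, 66]) = 6
New gcd = gcd(g_others, new_val) = gcd(6, 58) = 2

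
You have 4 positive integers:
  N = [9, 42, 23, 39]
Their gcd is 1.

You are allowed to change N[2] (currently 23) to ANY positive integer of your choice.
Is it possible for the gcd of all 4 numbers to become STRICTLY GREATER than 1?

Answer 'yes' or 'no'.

Current gcd = 1
gcd of all OTHER numbers (without N[2]=23): gcd([9, 42, 39]) = 3
The new gcd after any change is gcd(3, new_value).
This can be at most 3.
Since 3 > old gcd 1, the gcd CAN increase (e.g., set N[2] = 3).

Answer: yes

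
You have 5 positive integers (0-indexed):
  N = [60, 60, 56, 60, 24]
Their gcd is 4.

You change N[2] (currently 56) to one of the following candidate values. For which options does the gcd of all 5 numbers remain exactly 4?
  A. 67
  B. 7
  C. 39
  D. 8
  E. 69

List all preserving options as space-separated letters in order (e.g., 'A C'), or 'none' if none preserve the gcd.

Old gcd = 4; gcd of others (without N[2]) = 12
New gcd for candidate v: gcd(12, v). Preserves old gcd iff gcd(12, v) = 4.
  Option A: v=67, gcd(12,67)=1 -> changes
  Option B: v=7, gcd(12,7)=1 -> changes
  Option C: v=39, gcd(12,39)=3 -> changes
  Option D: v=8, gcd(12,8)=4 -> preserves
  Option E: v=69, gcd(12,69)=3 -> changes

Answer: D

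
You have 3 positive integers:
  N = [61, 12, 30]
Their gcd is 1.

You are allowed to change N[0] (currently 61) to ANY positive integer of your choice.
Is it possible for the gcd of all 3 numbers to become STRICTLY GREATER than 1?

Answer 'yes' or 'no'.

Current gcd = 1
gcd of all OTHER numbers (without N[0]=61): gcd([12, 30]) = 6
The new gcd after any change is gcd(6, new_value).
This can be at most 6.
Since 6 > old gcd 1, the gcd CAN increase (e.g., set N[0] = 6).

Answer: yes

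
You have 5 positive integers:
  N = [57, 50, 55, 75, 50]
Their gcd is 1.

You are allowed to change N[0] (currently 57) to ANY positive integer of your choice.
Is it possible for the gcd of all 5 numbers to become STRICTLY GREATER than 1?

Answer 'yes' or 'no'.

Current gcd = 1
gcd of all OTHER numbers (without N[0]=57): gcd([50, 55, 75, 50]) = 5
The new gcd after any change is gcd(5, new_value).
This can be at most 5.
Since 5 > old gcd 1, the gcd CAN increase (e.g., set N[0] = 5).

Answer: yes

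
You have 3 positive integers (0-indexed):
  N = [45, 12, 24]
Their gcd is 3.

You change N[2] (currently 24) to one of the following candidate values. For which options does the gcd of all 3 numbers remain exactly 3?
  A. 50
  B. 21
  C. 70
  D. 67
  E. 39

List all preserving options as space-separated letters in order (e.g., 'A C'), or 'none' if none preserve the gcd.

Old gcd = 3; gcd of others (without N[2]) = 3
New gcd for candidate v: gcd(3, v). Preserves old gcd iff gcd(3, v) = 3.
  Option A: v=50, gcd(3,50)=1 -> changes
  Option B: v=21, gcd(3,21)=3 -> preserves
  Option C: v=70, gcd(3,70)=1 -> changes
  Option D: v=67, gcd(3,67)=1 -> changes
  Option E: v=39, gcd(3,39)=3 -> preserves

Answer: B E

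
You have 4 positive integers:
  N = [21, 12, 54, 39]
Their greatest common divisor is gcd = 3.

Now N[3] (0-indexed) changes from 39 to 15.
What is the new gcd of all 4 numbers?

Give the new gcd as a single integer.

Numbers: [21, 12, 54, 39], gcd = 3
Change: index 3, 39 -> 15
gcd of the OTHER numbers (without index 3): gcd([21, 12, 54]) = 3
New gcd = gcd(g_others, new_val) = gcd(3, 15) = 3

Answer: 3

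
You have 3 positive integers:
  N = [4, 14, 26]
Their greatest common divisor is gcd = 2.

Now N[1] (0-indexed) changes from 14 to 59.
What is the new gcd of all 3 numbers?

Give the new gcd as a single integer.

Answer: 1

Derivation:
Numbers: [4, 14, 26], gcd = 2
Change: index 1, 14 -> 59
gcd of the OTHER numbers (without index 1): gcd([4, 26]) = 2
New gcd = gcd(g_others, new_val) = gcd(2, 59) = 1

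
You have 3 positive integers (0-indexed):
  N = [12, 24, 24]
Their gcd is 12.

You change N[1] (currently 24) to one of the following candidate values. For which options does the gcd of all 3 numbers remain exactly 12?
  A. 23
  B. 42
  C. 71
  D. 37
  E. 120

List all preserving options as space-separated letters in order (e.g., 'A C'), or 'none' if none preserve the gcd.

Old gcd = 12; gcd of others (without N[1]) = 12
New gcd for candidate v: gcd(12, v). Preserves old gcd iff gcd(12, v) = 12.
  Option A: v=23, gcd(12,23)=1 -> changes
  Option B: v=42, gcd(12,42)=6 -> changes
  Option C: v=71, gcd(12,71)=1 -> changes
  Option D: v=37, gcd(12,37)=1 -> changes
  Option E: v=120, gcd(12,120)=12 -> preserves

Answer: E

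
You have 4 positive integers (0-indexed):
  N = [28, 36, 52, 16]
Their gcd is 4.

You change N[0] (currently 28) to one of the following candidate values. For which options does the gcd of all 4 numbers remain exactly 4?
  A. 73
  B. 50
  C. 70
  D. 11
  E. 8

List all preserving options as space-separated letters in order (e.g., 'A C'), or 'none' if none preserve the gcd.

Answer: E

Derivation:
Old gcd = 4; gcd of others (without N[0]) = 4
New gcd for candidate v: gcd(4, v). Preserves old gcd iff gcd(4, v) = 4.
  Option A: v=73, gcd(4,73)=1 -> changes
  Option B: v=50, gcd(4,50)=2 -> changes
  Option C: v=70, gcd(4,70)=2 -> changes
  Option D: v=11, gcd(4,11)=1 -> changes
  Option E: v=8, gcd(4,8)=4 -> preserves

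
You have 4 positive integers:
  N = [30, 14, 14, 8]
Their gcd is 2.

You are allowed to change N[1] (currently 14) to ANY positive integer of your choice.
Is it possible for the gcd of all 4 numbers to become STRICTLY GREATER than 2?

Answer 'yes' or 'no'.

Answer: no

Derivation:
Current gcd = 2
gcd of all OTHER numbers (without N[1]=14): gcd([30, 14, 8]) = 2
The new gcd after any change is gcd(2, new_value).
This can be at most 2.
Since 2 = old gcd 2, the gcd can only stay the same or decrease.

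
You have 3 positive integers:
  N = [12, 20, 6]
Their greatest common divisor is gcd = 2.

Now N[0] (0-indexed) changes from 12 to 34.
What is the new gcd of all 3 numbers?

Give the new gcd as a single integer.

Numbers: [12, 20, 6], gcd = 2
Change: index 0, 12 -> 34
gcd of the OTHER numbers (without index 0): gcd([20, 6]) = 2
New gcd = gcd(g_others, new_val) = gcd(2, 34) = 2

Answer: 2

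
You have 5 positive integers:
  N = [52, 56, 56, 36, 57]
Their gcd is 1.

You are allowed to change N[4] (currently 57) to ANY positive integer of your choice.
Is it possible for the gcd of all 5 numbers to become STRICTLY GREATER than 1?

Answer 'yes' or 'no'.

Answer: yes

Derivation:
Current gcd = 1
gcd of all OTHER numbers (without N[4]=57): gcd([52, 56, 56, 36]) = 4
The new gcd after any change is gcd(4, new_value).
This can be at most 4.
Since 4 > old gcd 1, the gcd CAN increase (e.g., set N[4] = 4).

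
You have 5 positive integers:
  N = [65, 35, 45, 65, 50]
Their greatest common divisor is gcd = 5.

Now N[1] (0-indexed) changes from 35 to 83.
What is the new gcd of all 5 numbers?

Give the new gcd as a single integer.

Numbers: [65, 35, 45, 65, 50], gcd = 5
Change: index 1, 35 -> 83
gcd of the OTHER numbers (without index 1): gcd([65, 45, 65, 50]) = 5
New gcd = gcd(g_others, new_val) = gcd(5, 83) = 1

Answer: 1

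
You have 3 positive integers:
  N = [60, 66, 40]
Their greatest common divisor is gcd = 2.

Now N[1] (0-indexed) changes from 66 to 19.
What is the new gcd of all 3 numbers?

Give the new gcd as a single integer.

Answer: 1

Derivation:
Numbers: [60, 66, 40], gcd = 2
Change: index 1, 66 -> 19
gcd of the OTHER numbers (without index 1): gcd([60, 40]) = 20
New gcd = gcd(g_others, new_val) = gcd(20, 19) = 1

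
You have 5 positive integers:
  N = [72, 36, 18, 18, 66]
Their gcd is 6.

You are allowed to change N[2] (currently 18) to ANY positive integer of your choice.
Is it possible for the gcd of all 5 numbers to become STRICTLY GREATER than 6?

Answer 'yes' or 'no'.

Answer: no

Derivation:
Current gcd = 6
gcd of all OTHER numbers (without N[2]=18): gcd([72, 36, 18, 66]) = 6
The new gcd after any change is gcd(6, new_value).
This can be at most 6.
Since 6 = old gcd 6, the gcd can only stay the same or decrease.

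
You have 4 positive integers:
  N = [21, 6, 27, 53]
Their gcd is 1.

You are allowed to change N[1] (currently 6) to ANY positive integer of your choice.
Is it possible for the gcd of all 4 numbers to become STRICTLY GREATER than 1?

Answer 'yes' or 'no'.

Answer: no

Derivation:
Current gcd = 1
gcd of all OTHER numbers (without N[1]=6): gcd([21, 27, 53]) = 1
The new gcd after any change is gcd(1, new_value).
This can be at most 1.
Since 1 = old gcd 1, the gcd can only stay the same or decrease.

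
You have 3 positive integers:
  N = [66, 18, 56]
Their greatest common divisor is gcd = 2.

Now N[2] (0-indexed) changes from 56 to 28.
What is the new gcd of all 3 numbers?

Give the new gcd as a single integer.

Answer: 2

Derivation:
Numbers: [66, 18, 56], gcd = 2
Change: index 2, 56 -> 28
gcd of the OTHER numbers (without index 2): gcd([66, 18]) = 6
New gcd = gcd(g_others, new_val) = gcd(6, 28) = 2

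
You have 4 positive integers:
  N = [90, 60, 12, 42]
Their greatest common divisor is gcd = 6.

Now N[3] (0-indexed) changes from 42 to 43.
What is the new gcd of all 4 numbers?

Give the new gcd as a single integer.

Answer: 1

Derivation:
Numbers: [90, 60, 12, 42], gcd = 6
Change: index 3, 42 -> 43
gcd of the OTHER numbers (without index 3): gcd([90, 60, 12]) = 6
New gcd = gcd(g_others, new_val) = gcd(6, 43) = 1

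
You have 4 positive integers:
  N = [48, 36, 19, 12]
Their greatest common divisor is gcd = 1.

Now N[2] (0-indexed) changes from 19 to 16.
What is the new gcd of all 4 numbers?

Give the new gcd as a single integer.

Numbers: [48, 36, 19, 12], gcd = 1
Change: index 2, 19 -> 16
gcd of the OTHER numbers (without index 2): gcd([48, 36, 12]) = 12
New gcd = gcd(g_others, new_val) = gcd(12, 16) = 4

Answer: 4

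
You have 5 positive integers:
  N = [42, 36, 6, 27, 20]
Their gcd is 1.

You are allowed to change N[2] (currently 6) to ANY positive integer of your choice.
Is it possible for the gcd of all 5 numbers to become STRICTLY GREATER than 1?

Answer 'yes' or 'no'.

Current gcd = 1
gcd of all OTHER numbers (without N[2]=6): gcd([42, 36, 27, 20]) = 1
The new gcd after any change is gcd(1, new_value).
This can be at most 1.
Since 1 = old gcd 1, the gcd can only stay the same or decrease.

Answer: no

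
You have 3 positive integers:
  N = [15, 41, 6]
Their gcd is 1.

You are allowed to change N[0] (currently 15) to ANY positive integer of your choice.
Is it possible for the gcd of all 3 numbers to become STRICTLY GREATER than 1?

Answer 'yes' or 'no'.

Answer: no

Derivation:
Current gcd = 1
gcd of all OTHER numbers (without N[0]=15): gcd([41, 6]) = 1
The new gcd after any change is gcd(1, new_value).
This can be at most 1.
Since 1 = old gcd 1, the gcd can only stay the same or decrease.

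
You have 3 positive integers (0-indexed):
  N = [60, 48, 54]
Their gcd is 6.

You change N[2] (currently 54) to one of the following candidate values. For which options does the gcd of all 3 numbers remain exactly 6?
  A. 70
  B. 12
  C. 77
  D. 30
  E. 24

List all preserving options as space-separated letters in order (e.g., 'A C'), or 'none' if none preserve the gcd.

Old gcd = 6; gcd of others (without N[2]) = 12
New gcd for candidate v: gcd(12, v). Preserves old gcd iff gcd(12, v) = 6.
  Option A: v=70, gcd(12,70)=2 -> changes
  Option B: v=12, gcd(12,12)=12 -> changes
  Option C: v=77, gcd(12,77)=1 -> changes
  Option D: v=30, gcd(12,30)=6 -> preserves
  Option E: v=24, gcd(12,24)=12 -> changes

Answer: D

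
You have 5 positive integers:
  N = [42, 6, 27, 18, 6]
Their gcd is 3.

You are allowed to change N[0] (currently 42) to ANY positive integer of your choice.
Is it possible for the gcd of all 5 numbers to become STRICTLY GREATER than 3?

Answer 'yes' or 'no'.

Answer: no

Derivation:
Current gcd = 3
gcd of all OTHER numbers (without N[0]=42): gcd([6, 27, 18, 6]) = 3
The new gcd after any change is gcd(3, new_value).
This can be at most 3.
Since 3 = old gcd 3, the gcd can only stay the same or decrease.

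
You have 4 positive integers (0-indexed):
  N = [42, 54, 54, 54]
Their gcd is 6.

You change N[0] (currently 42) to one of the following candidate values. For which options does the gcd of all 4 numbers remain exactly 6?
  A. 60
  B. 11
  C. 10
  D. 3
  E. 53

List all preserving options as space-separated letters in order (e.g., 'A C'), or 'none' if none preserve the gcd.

Answer: A

Derivation:
Old gcd = 6; gcd of others (without N[0]) = 54
New gcd for candidate v: gcd(54, v). Preserves old gcd iff gcd(54, v) = 6.
  Option A: v=60, gcd(54,60)=6 -> preserves
  Option B: v=11, gcd(54,11)=1 -> changes
  Option C: v=10, gcd(54,10)=2 -> changes
  Option D: v=3, gcd(54,3)=3 -> changes
  Option E: v=53, gcd(54,53)=1 -> changes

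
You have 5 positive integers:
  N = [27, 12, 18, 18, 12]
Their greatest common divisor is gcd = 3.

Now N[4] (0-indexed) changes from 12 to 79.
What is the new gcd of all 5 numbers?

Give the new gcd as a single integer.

Numbers: [27, 12, 18, 18, 12], gcd = 3
Change: index 4, 12 -> 79
gcd of the OTHER numbers (without index 4): gcd([27, 12, 18, 18]) = 3
New gcd = gcd(g_others, new_val) = gcd(3, 79) = 1

Answer: 1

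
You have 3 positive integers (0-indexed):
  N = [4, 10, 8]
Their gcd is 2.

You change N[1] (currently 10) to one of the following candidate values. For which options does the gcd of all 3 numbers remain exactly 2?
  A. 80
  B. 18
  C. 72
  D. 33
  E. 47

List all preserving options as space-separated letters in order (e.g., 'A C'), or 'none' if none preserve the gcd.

Old gcd = 2; gcd of others (without N[1]) = 4
New gcd for candidate v: gcd(4, v). Preserves old gcd iff gcd(4, v) = 2.
  Option A: v=80, gcd(4,80)=4 -> changes
  Option B: v=18, gcd(4,18)=2 -> preserves
  Option C: v=72, gcd(4,72)=4 -> changes
  Option D: v=33, gcd(4,33)=1 -> changes
  Option E: v=47, gcd(4,47)=1 -> changes

Answer: B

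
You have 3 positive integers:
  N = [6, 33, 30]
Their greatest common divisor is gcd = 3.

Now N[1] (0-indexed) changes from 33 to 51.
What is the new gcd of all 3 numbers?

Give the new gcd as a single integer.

Numbers: [6, 33, 30], gcd = 3
Change: index 1, 33 -> 51
gcd of the OTHER numbers (without index 1): gcd([6, 30]) = 6
New gcd = gcd(g_others, new_val) = gcd(6, 51) = 3

Answer: 3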